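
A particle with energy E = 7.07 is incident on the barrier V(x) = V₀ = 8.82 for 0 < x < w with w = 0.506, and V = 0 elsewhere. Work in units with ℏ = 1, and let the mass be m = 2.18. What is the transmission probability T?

T = 0.150

Since E < V₀ the interior solution is evanescent with decay constant κ = √(2m(V₀ − E))/ℏ = 2.762.
κw = 1.398, sinh(κw) = 1.899.
The exact tunnelling result is T⁻¹ = 1 + V₀² sinh²(κw) / [4E(V₀ − E)] = 6.671, so T = 0.150.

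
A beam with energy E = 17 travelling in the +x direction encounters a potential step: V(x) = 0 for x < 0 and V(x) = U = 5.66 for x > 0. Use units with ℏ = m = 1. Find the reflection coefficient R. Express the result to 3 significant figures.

On each side the TISE gives plane waves with k = √(2m(E − V))/ℏ: k₁ = √(2·1·17) = 5.831, k₂ = √(2·1·11.34) = 4.762.
Matching ψ and ψ′ at x = 0 gives r = (k₁ − k₂)/(k₁ + k₂), so R = r² = 0.01018 and T = 1 − R = 0.9898.

R = 0.0102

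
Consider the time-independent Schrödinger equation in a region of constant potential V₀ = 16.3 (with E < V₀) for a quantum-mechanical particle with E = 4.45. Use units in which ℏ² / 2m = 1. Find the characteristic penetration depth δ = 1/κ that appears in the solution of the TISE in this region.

δ = 0.290

Since E < V₀ the TISE in this region is ψ'' = κ²ψ with κ = √(2m(V₀ − E))/ℏ.
κ = √(2 × 0.5 × 11.85) = 3.442. The penetration depth is δ = 1/κ = 0.290.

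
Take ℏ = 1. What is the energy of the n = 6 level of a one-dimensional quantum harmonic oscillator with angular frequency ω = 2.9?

Using E_n = (n + ½)ℏω: E_6 = 6.5 × 2.9 = 18.85.

E = 18.9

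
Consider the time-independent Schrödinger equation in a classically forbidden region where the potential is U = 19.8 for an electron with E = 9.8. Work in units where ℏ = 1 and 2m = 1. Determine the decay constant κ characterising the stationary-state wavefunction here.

κ = 3.16

Since E < U the TISE in this region is ψ'' = κ²ψ with κ = √(2m(U − E))/ℏ.
κ = √(2 × 0.5 × 10) = 3.162.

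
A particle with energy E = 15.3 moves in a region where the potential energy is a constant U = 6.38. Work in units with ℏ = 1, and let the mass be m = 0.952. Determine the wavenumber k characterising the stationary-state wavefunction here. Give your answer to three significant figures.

With E > U the solution is oscillatory, ψ ∝ e^{±ikx} with k = √(2m(E − U))/ℏ.
k = √(2 × 0.952 × 8.92) = 4.121.

k = 4.12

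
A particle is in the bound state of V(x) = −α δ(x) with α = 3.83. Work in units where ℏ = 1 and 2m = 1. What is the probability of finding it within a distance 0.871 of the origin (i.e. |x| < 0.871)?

P = 0.964

The normalised bound state is ψ = √κ e^{−κ|x|} with κ = mα/ℏ² = 1.915.
P(|x| < d) = ∫_{−d}^{d} κ e^{−2κ|x|} dx = 1 − e^{−2κd} = 1 − e^{−3.336} = 0.9644.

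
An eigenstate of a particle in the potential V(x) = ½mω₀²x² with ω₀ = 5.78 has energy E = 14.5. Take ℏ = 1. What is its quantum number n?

E_n = ℏω₀(n + ½) ⇒ n = E/(ℏω₀) − ½ = 14.5/5.78 − 0.5 = 2.009 → n = 2.

n = 2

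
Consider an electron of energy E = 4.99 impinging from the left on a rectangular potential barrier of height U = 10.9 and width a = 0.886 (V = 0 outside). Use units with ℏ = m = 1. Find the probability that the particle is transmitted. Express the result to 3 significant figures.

T = 0.00894

E < U: inside the barrier ψ ∝ e^{±κx} with κ = √(2m(U − E))/ℏ = 3.438.
κa = 3.046, sinh(κa) = 10.49.
Matching ψ, ψ′ at both faces gives T = [1 + U² sinh²(κa) / (4E(U − E))]⁻¹ = 1/111.9 = 0.00894.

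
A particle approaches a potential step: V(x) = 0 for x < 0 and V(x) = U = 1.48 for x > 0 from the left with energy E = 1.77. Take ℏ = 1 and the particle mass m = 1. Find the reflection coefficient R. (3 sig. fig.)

The wavenumbers are k₁ = √(2mE)/ℏ = 1.881 on the left and k₂ = √(2m(E − U))/ℏ = 0.7616 on the right.
Matching ψ and ψ′ at x = 0 gives r = (k₁ − k₂)/(k₁ + k₂), so R = r² = 0.1795 and T = 1 − R = 0.8205.

R = 0.180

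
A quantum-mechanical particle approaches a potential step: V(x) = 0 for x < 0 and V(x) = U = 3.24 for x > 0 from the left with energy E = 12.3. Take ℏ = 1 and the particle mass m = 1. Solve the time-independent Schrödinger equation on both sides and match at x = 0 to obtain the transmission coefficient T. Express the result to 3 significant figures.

T = 0.994

The wavenumbers are k₁ = √(2mE)/ℏ = 4.960 on the left and k₂ = √(2m(E − U))/ℏ = 4.257 on the right.
Matching ψ and ψ′ at x = 0 gives r = (k₁ − k₂)/(k₁ + k₂), so R = r² = 0.005819 and T = 1 − R = 0.9942.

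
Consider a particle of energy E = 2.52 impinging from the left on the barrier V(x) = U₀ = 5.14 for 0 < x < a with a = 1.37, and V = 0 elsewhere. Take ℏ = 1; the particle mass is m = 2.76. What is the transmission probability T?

Since E < U₀ the interior solution is evanescent with decay constant κ = √(2m(U₀ − E))/ℏ = 3.803.
κa = 5.210, sinh(κa) = 91.55.
The exact tunnelling result is T⁻¹ = 1 + U₀² sinh²(κa) / [4E(U₀ − E)] = 8385, so T = 0.000119.

T = 0.000119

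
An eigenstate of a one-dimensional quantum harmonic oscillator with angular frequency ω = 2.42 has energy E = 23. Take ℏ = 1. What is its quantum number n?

E_n = ℏω(n + ½) ⇒ n = E/(ℏω) − ½ = 23/2.42 − 0.5 = 9.004 → n = 9.

n = 9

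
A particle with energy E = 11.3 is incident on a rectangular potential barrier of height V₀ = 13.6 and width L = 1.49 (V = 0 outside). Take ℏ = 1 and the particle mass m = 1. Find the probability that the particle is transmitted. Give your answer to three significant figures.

E < V₀: inside the barrier ψ ∝ e^{±κx} with κ = √(2m(V₀ − E))/ℏ = 2.145.
κL = 3.196, sinh(κL) = 12.19.
The exact tunnelling result is T⁻¹ = 1 + V₀² sinh²(κL) / [4E(V₀ − E)] = 265.5, so T = 0.00377.

T = 0.00377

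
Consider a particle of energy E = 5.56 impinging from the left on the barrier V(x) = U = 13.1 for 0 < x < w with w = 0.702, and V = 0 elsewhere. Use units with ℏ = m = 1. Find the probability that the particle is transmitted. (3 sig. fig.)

Since E < U the interior solution is evanescent with decay constant κ = √(2m(U − E))/ℏ = 3.883.
κw = 2.726, sinh(κw) = 7.604.
The exact tunnelling result is T⁻¹ = 1 + U² sinh²(κw) / [4E(U − E)] = 60.17, so T = 0.0166.

T = 0.0166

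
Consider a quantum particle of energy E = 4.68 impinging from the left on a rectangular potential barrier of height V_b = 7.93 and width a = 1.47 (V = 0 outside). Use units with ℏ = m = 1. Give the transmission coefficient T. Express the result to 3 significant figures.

E < V_b: inside the barrier ψ ∝ e^{±κx} with κ = √(2m(V_b − E))/ℏ = 2.550.
κa = 3.748, sinh(κa) = 21.20.
Matching ψ, ψ′ at both faces gives T = [1 + V_b² sinh²(κa) / (4E(V_b − E))]⁻¹ = 1/465.6 = 0.00215.

T = 0.00215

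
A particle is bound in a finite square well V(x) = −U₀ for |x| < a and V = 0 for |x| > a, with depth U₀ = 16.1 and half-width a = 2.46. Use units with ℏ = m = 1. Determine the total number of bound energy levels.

N = 9

The dimensionless depth is z₀ = a√(2mU₀)/ℏ = 2.46 × √(32.20) = 13.96.
A new bound state (alternating even/odd) appears each time z₀ passes a multiple of π/2, so N = ⌊2z₀/π⌋ + 1 = ⌊8.887⌋ + 1 = 9.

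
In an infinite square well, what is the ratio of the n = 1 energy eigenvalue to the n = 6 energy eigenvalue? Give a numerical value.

0.0277778

Since E_n ∝ n², the ratio is (1/6)² = 0.0277778.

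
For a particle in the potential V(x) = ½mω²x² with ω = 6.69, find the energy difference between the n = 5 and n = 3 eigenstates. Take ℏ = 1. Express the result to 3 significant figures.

ΔE = 13.4

E_n = ℏω(n + ½), so ΔE = (5 − 3) ℏω = 2 × 6.69 = 13.38.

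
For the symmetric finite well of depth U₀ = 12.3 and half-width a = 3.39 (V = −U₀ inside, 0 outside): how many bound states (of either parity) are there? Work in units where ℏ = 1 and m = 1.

Define the well-strength parameter z₀ = (a/ℏ)√(2mU₀) = 3.39 × √(2·1·12.3) = 16.81.
A new bound state (alternating even/odd) appears each time z₀ passes a multiple of π/2, so N = ⌊2z₀/π⌋ + 1 = ⌊10.70⌋ + 1 = 11.

N = 11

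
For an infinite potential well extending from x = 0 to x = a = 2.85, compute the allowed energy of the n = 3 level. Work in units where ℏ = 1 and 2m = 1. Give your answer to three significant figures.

E = 10.9

The infinite-well eigenfunctions ψ_n = √(2/a) sin(nπx/a) vanish at both walls, giving E_n = n²π²ℏ²/(2ma²).
E_3 = 3² × π² / (2 × 0.5 × 2.85²) = 10.94.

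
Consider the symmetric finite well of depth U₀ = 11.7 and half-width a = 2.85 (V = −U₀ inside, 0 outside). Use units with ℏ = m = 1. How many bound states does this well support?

N = 9

Define the well-strength parameter z₀ = (a/ℏ)√(2mU₀) = 2.85 × √(2·1·11.7) = 13.79.
The even/odd transcendental equations gain one root per π/2 in z₀, giving N = 1 + ⌊2z₀/π⌋ = 1 + ⌊8.777⌋ = 9.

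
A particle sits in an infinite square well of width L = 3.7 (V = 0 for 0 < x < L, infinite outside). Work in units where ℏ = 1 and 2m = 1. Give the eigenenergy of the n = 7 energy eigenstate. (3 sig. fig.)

The infinite-well eigenfunctions ψ_n = √(2/L) sin(nπx/L) vanish at both walls, giving E_n = n²π²ℏ²/(2mL²).
E_7 = 7² × π² / (2 × 0.5 × 3.7²) = 35.33.

E = 35.3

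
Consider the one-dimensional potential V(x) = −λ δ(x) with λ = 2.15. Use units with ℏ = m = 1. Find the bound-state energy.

The bound state is ψ(x) = √κ e^{−κ|x|}. The derivative jump ψ'(0⁺) − ψ'(0⁻) = −(2mλ/ℏ²)ψ(0) fixes κ = mλ/ℏ² = 2.150.
Then E = −ℏ²κ²/(2m) = −mλ²/(2ℏ²) = -2.311.

E = -2.31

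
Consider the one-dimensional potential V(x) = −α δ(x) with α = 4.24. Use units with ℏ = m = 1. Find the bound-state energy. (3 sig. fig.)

E = -8.99

For x ≠ 0 the bound state is ψ ∝ e^{−κ|x|}; integrating the TISE across the delta gives the cusp condition 2κ = 2mα/ℏ², so κ = 4.240.
Then E = −ℏ²κ²/(2m) = −mα²/(2ℏ²) = -8.989.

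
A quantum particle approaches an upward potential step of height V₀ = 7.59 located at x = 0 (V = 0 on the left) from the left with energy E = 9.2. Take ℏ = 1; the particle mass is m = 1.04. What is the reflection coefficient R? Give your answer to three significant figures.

The wavenumbers are k₁ = √(2mE)/ℏ = 4.374 on the left and k₂ = √(2m(E − V₀))/ℏ = 1.830 on the right.
Matching ψ and ψ′ at x = 0 gives r = (k₁ − k₂)/(k₁ + k₂), so R = r² = 0.1682 and T = 1 − R = 0.8318.

R = 0.168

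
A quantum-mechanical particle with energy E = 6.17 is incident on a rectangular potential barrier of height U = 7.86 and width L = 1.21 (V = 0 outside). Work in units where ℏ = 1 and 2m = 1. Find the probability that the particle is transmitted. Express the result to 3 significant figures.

Since E < U the interior solution is evanescent with decay constant κ = √(2m(U − E))/ℏ = 1.300.
κL = 1.573, sinh(κL) = 2.307.
Matching ψ, ψ′ at both faces gives T = [1 + U² sinh²(κL) / (4E(U − E))]⁻¹ = 1/8.882 = 0.113.

T = 0.113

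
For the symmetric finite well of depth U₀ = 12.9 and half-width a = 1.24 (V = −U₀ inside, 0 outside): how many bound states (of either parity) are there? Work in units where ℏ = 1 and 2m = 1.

The dimensionless depth is z₀ = a√(2mU₀)/ℏ = 1.24 × √(12.90) = 4.454.
A new bound state (alternating even/odd) appears each time z₀ passes a multiple of π/2, so N = ⌊2z₀/π⌋ + 1 = ⌊2.835⌋ + 1 = 3.

N = 3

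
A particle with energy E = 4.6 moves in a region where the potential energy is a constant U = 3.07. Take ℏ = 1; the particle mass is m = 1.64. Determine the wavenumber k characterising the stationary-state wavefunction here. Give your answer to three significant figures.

With E > U the solution is oscillatory, ψ ∝ e^{±ikx} with k = √(2m(E − U))/ℏ.
k = √(2 × 1.64 × 1.53) = 2.240.

k = 2.24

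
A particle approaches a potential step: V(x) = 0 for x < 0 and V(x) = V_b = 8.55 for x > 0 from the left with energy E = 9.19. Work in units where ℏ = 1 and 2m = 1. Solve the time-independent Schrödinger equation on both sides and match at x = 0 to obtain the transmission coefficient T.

T = 0.661

The wavenumbers are k₁ = √(2mE)/ℏ = 3.032 on the left and k₂ = √(2m(E − V_b))/ℏ = 0.8000 on the right.
Continuity of ψ and ψ′ at the step yields the reflection amplitude r = (k₁ − k₂)/(k₁ + k₂) = 0.5824; thus R = |r|² = 0.3392, T = 0.6608.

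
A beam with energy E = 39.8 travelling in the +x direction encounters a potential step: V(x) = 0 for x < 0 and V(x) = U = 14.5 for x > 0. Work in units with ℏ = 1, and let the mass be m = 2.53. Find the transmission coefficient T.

The wavenumbers are k₁ = √(2mE)/ℏ = 14.19 on the left and k₂ = √(2m(E − U))/ℏ = 11.31 on the right.
Continuity of ψ and ψ′ at the step yields the reflection amplitude r = (k₁ − k₂)/(k₁ + k₂) = 0.1128; thus R = |r|² = 0.01272, T = 0.9873.

T = 0.987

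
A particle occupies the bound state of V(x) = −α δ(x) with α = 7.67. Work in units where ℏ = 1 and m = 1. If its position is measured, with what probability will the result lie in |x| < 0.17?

The normalised bound state is ψ = √κ e^{−κ|x|} with κ = mα/ℏ² = 7.670.
P(|x| < d) = ∫_{−d}^{d} κ e^{−2κ|x|} dx = 1 − e^{−2κd} = 1 − e^{−2.608} = 0.9263.

P = 0.926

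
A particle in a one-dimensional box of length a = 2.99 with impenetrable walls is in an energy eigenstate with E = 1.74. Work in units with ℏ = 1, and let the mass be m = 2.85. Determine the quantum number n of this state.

For an infinite well E_n = n²π²ℏ²/(2ma²), so n = (a/πℏ)√(2mE).
n = (2.99/π) × √(2 × 2.85 × 1.74) = 2.997 → n = 3.

n = 3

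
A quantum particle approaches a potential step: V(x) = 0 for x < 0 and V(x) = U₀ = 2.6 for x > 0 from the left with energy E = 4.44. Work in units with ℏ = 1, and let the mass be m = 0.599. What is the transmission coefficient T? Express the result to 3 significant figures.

On each side the TISE gives plane waves with k = √(2m(E − V))/ℏ: k₁ = √(2·0.599·4.44) = 2.306, k₂ = √(2·0.599·1.84) = 1.485.
Matching ψ and ψ′ at x = 0 gives r = (k₁ − k₂)/(k₁ + k₂), so R = r² = 0.04697 and T = 1 − R = 0.9530.

T = 0.953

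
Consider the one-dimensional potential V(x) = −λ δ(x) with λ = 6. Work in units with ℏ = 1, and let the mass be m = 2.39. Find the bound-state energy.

E = -43.0

For x ≠ 0 the bound state is ψ ∝ e^{−κ|x|}; integrating the TISE across the delta gives the cusp condition 2κ = 2mλ/ℏ², so κ = 14.34.
Then E = −ℏ²κ²/(2m) = −mλ²/(2ℏ²) = -43.02.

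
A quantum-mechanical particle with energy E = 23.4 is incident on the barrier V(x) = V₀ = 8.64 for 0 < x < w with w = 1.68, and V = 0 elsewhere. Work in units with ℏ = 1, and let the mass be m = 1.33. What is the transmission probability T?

E > V₀: inside the barrier k₂ = √(2m(E − V₀))/ℏ = 6.266, k₂w = 10.53.
T = [1 + V₀² sin²(k₂w) / (4E(E − V₀))]⁻¹ = 1/1.043 = 0.959.

T = 0.959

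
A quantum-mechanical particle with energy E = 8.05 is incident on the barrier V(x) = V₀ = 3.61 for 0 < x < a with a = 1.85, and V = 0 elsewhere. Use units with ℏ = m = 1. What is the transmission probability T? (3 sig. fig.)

T = 0.958

E > V₀: inside the barrier k₂ = √(2m(E − V₀))/ℏ = 2.980, k₂a = 5.513.
Matching at both interfaces gives T⁻¹ = 1 + V₀² sin²(k₂a) / [4E(E − V₀)] = 1.044, hence T = 0.958.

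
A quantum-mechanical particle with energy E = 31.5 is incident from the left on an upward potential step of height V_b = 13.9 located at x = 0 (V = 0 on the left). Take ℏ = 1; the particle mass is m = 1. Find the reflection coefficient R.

R = 0.0209

The wavenumbers are k₁ = √(2mE)/ℏ = 7.937 on the left and k₂ = √(2m(E − V_b))/ℏ = 5.933 on the right.
Matching ψ and ψ′ at x = 0 gives r = (k₁ − k₂)/(k₁ + k₂), so R = r² = 0.02088 and T = 1 − R = 0.9791.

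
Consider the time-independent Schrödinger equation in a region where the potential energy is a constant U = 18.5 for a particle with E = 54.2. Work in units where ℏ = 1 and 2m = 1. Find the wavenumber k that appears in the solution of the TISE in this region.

With E > U the solution is oscillatory, ψ ∝ e^{±ikx} with k = √(2m(E − U))/ℏ.
k = √(2 × 0.5 × 35.7) = 5.975.

k = 5.97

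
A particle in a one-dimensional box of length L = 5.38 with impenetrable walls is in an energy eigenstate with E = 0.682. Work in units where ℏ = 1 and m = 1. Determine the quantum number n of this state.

n = 2

From E_n = n²π²ℏ²/(2mL²) invert to n = √(2mL²E)/(πℏ).
n = (5.38/π) × √(2 × 1 × 0.682) = 2.000 → n = 2.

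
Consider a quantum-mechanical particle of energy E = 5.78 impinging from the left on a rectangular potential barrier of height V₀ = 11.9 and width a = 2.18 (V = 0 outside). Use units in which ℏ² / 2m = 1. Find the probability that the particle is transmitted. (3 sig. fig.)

Since E < V₀ the interior solution is evanescent with decay constant κ = √(2m(V₀ − E))/ℏ = 2.474.
κa = 5.393, sinh(κa) = 109.9.
The exact tunnelling result is T⁻¹ = 1 + V₀² sinh²(κa) / [4E(V₀ − E)] = 12100, so T = 0.0000827.

T = 0.0000827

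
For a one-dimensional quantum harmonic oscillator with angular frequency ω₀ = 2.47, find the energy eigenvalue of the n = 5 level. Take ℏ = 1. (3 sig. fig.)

E = 13.6

Using E_n = (n + ½)ℏω₀: E_5 = 5.5 × 2.47 = 13.59.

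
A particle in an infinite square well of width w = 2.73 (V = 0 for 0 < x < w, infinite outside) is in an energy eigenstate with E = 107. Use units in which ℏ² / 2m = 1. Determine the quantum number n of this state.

From E_n = n²π²ℏ²/(2mw²) invert to n = √(2mw²E)/(πℏ).
n = (2.73/π) × √(2 × 0.5 × 107) = 8.989 → n = 9.

n = 9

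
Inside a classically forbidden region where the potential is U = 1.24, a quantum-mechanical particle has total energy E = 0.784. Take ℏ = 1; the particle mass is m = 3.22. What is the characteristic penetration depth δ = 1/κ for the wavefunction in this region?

Since E < U the TISE in this region is ψ'' = κ²ψ with κ = √(2m(U − E))/ℏ.
κ = √(2 × 3.22 × 0.456) = 1.714. The penetration depth is δ = 1/κ = 0.584.

δ = 0.584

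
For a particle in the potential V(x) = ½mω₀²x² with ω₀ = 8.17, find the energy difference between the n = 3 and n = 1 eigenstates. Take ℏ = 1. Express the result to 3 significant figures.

E_n = ℏω₀(n + ½), so ΔE = (3 − 1) ℏω₀ = 2 × 8.17 = 16.34.

ΔE = 16.3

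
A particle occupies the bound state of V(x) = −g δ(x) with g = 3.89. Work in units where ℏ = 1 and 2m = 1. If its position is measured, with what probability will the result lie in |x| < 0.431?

The normalised bound state is ψ = √κ e^{−κ|x|} with κ = mg/ℏ² = 1.945.
P(|x| < d) = ∫_{−d}^{d} κ e^{−2κ|x|} dx = 1 − e^{−2κd} = 1 − e^{−1.677} = 0.8130.

P = 0.813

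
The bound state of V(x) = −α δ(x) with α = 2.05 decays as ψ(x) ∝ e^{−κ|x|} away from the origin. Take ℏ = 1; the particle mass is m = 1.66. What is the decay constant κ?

Integrating the TISE across x = 0 gives the cusp condition ψ'(0⁺) − ψ'(0⁻) = −(2mα/ℏ²)ψ(0).
With ψ ∝ e^{−κ|x|} this yields −2κ = −2mα/ℏ², so κ = mα/ℏ² = 3.403.

κ = 3.40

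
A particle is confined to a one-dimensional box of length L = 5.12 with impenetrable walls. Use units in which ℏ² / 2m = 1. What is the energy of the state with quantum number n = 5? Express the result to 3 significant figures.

Requiring ψ(0) = ψ(L) = 0 quantises k = nπ/L, hence E_n = ℏ²k²/2m = n²π²ℏ²/(2mL²).
E_5 = 5² × π² / (2 × 0.5 × 5.12²) = 9.412.

E = 9.41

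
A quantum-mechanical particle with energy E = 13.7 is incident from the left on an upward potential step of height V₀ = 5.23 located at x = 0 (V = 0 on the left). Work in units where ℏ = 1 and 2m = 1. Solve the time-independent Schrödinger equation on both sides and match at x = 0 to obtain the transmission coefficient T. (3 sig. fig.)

T = 0.986

On each side the TISE gives plane waves with k = √(2m(E − V))/ℏ: k₁ = √(2·½·13.7) = 3.701, k₂ = √(2·½·8.47) = 2.910.
Matching ψ and ψ′ at x = 0 gives r = (k₁ − k₂)/(k₁ + k₂), so R = r² = 0.01431 and T = 1 − R = 0.9857.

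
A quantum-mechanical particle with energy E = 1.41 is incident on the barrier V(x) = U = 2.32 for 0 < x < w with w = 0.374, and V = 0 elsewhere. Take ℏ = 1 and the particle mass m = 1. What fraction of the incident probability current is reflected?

E < U: inside the barrier ψ ∝ e^{±κx} with κ = √(2m(U − E))/ℏ = 1.349.
κw = 0.5046, sinh(κw) = 0.5262.
Matching ψ, ψ′ at both faces gives T = [1 + U² sinh²(κw) / (4E(U − E))]⁻¹ = 1/1.290 = 0.775.
R = 1 − T = 0.225.

R = 0.225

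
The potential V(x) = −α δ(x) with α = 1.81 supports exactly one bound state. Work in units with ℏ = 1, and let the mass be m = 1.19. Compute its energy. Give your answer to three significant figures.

E = -1.95

For x ≠ 0 the bound state is ψ ∝ e^{−κ|x|}; integrating the TISE across the delta gives the cusp condition 2κ = 2mα/ℏ², so κ = 2.154.
Then E = −ℏ²κ²/(2m) = −mα²/(2ℏ²) = -1.949.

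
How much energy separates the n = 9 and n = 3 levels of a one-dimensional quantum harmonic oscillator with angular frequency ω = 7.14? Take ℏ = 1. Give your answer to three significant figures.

E_n = ℏω(n + ½), so ΔE = (9 − 3) ℏω = 6 × 7.14 = 42.84.

ΔE = 42.8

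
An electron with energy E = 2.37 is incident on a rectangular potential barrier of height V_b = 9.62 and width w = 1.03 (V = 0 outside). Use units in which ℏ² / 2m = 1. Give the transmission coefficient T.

Since E < V_b the interior solution is evanescent with decay constant κ = √(2m(V_b − E))/ℏ = 2.693.
κw = 2.773, sinh(κw) = 7.975.
Matching ψ, ψ′ at both faces gives T = [1 + V_b² sinh²(κw) / (4E(V_b − E))]⁻¹ = 1/86.64 = 0.0115.

T = 0.0115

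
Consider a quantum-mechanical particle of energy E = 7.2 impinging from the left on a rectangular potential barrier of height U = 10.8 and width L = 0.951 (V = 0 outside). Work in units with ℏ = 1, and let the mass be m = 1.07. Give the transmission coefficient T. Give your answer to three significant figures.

T = 0.0180

Since E < U the interior solution is evanescent with decay constant κ = √(2m(U − E))/ℏ = 2.776.
κL = 2.640, sinh(κL) = 6.968.
The exact tunnelling result is T⁻¹ = 1 + U² sinh²(κL) / [4E(U − E)] = 55.62, so T = 0.0180.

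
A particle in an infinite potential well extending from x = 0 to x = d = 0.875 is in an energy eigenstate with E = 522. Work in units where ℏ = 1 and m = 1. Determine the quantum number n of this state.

From E_n = n²π²ℏ²/(2md²) invert to n = √(2md²E)/(πℏ).
n = (0.875/π) × √(2 × 1 × 522) = 8.999 → n = 9.

n = 9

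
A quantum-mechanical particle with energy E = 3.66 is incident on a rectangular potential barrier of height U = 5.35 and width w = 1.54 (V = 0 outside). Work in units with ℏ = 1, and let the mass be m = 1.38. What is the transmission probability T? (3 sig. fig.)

Since E < U the interior solution is evanescent with decay constant κ = √(2m(U − E))/ℏ = 2.160.
κw = 3.326, sinh(κw) = 13.90.
The exact tunnelling result is T⁻¹ = 1 + U² sinh²(κw) / [4E(U − E)] = 224.4, so T = 0.00446.

T = 0.00446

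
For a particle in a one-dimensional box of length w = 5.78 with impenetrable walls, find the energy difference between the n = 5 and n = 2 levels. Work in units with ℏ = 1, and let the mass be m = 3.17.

ΔE = 0.979

E_n = n²π²ℏ²/(2mw²), so ΔE = (5² − 2²) π²ℏ²/(2mw²).
ΔE = 21 × π² / (2 × 3.17 × 5.78²) = 0.9785.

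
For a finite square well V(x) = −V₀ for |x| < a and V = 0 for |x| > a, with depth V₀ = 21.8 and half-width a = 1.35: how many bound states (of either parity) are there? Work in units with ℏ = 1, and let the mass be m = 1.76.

N = 8

The dimensionless depth is z₀ = a√(2mV₀)/ℏ = 1.35 × √(76.74) = 11.83.
The even/odd transcendental equations gain one root per π/2 in z₀, giving N = 1 + ⌊2z₀/π⌋ = 1 + ⌊7.529⌋ = 8.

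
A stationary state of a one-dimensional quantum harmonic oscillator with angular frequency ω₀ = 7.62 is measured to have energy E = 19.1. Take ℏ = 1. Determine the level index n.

n = 2

Invert E_n = (n + ½)ℏω₀: n = E/ℏω₀ − ½ = 2.007, so n = 2.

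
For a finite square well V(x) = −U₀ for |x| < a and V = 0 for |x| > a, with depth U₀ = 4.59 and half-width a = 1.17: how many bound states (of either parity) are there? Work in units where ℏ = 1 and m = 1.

The dimensionless depth is z₀ = a√(2mU₀)/ℏ = 1.17 × √(9.180) = 3.545.
The even/odd transcendental equations gain one root per π/2 in z₀, giving N = 1 + ⌊2z₀/π⌋ = 1 + ⌊2.257⌋ = 3.

N = 3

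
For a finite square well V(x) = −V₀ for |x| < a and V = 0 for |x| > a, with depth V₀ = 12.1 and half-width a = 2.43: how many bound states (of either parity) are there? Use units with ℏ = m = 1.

N = 8

The dimensionless depth is z₀ = a√(2mV₀)/ℏ = 2.43 × √(24.20) = 11.95.
A new bound state (alternating even/odd) appears each time z₀ passes a multiple of π/2, so N = ⌊2z₀/π⌋ + 1 = ⌊7.610⌋ + 1 = 8.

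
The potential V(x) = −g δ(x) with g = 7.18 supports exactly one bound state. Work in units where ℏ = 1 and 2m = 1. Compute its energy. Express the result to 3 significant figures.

E = -12.9

The bound state is ψ(x) = √κ e^{−κ|x|}. The derivative jump ψ'(0⁺) − ψ'(0⁻) = −(2mg/ℏ²)ψ(0) fixes κ = mg/ℏ² = 3.590.
Then E = −ℏ²κ²/(2m) = −mg²/(2ℏ²) = -12.89.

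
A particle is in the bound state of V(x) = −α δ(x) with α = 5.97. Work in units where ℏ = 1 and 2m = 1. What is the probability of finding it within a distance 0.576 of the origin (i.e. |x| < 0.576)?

The normalised bound state is ψ = √κ e^{−κ|x|} with κ = mα/ℏ² = 2.985.
P(|x| < d) = ∫_{−d}^{d} κ e^{−2κ|x|} dx = 1 − e^{−2κd} = 1 − e^{−3.439} = 0.9679.

P = 0.968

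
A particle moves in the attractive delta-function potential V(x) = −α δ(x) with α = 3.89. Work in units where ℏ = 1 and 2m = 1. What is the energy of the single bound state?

E = -3.78

The bound state is ψ(x) = √κ e^{−κ|x|}. The derivative jump ψ'(0⁺) − ψ'(0⁻) = −(2mα/ℏ²)ψ(0) fixes κ = mα/ℏ² = 1.945.
Then E = −ℏ²κ²/(2m) = −mα²/(2ℏ²) = -3.783.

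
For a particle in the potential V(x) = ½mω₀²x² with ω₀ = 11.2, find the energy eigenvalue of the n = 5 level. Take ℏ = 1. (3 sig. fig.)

Using E_n = (n + ½)ℏω₀: E_5 = 5.5 × 11.2 = 61.60.

E = 61.6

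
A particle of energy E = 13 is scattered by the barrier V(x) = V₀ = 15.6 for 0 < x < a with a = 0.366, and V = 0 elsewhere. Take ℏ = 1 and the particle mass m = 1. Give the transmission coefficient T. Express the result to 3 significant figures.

T = 0.389

Since E < V₀ the interior solution is evanescent with decay constant κ = √(2m(V₀ − E))/ℏ = 2.280.
κa = 0.8346, sinh(κa) = 0.9349.
The exact tunnelling result is T⁻¹ = 1 + V₀² sinh²(κa) / [4E(V₀ − E)] = 2.573, so T = 0.389.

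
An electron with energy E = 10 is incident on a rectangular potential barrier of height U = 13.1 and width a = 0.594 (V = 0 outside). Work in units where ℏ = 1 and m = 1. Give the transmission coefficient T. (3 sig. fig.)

Since E < U the interior solution is evanescent with decay constant κ = √(2m(U − E))/ℏ = 2.490.
κa = 1.479, sinh(κa) = 2.080.
The exact tunnelling result is T⁻¹ = 1 + U² sinh²(κa) / [4E(U − E)] = 6.990, so T = 0.143.

T = 0.143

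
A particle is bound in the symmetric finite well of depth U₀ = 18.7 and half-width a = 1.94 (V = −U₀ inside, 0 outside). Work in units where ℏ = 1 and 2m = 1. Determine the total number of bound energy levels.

N = 6

The dimensionless depth is z₀ = a√(2mU₀)/ℏ = 1.94 × √(18.70) = 8.389.
The even/odd transcendental equations gain one root per π/2 in z₀, giving N = 1 + ⌊2z₀/π⌋ = 1 + ⌊5.341⌋ = 6.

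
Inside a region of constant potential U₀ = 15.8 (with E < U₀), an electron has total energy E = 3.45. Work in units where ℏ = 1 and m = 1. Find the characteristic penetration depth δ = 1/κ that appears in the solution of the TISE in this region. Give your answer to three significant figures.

Since E < U₀ the TISE in this region is ψ'' = κ²ψ with κ = √(2m(U₀ − E))/ℏ.
κ = √(2 × 1 × 12.35) = 4.970. The penetration depth is δ = 1/κ = 0.201.

δ = 0.201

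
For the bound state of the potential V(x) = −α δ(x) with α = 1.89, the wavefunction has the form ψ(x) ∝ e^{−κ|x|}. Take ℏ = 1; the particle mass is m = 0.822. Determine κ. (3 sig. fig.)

κ = 1.55

Integrating the TISE across x = 0 gives the cusp condition ψ'(0⁺) − ψ'(0⁻) = −(2mα/ℏ²)ψ(0).
With ψ ∝ e^{−κ|x|} this yields −2κ = −2mα/ℏ², so κ = mα/ℏ² = 1.554.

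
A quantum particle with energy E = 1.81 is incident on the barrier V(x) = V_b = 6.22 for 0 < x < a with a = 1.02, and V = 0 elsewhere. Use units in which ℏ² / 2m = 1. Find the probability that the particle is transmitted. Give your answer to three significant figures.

Since E < V_b the interior solution is evanescent with decay constant κ = √(2m(V_b − E))/ℏ = 2.100.
κa = 2.142, sinh(κa) = 4.200.
The exact tunnelling result is T⁻¹ = 1 + V_b² sinh²(κa) / [4E(V_b − E)] = 22.37, so T = 0.0447.

T = 0.0447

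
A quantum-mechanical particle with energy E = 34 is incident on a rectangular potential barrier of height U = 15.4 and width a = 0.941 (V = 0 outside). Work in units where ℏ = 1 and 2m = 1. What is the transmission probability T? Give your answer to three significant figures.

T = 0.944

E > U: inside the barrier k₂ = √(2m(E − U))/ℏ = 4.313, k₂a = 4.058.
Matching at both interfaces gives T⁻¹ = 1 + U² sin²(k₂a) / [4E(E − U)] = 1.059, hence T = 0.944.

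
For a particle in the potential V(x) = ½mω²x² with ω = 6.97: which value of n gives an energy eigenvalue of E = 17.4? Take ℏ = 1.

Invert E_n = (n + ½)ℏω: n = E/ℏω − ½ = 1.996, so n = 2.

n = 2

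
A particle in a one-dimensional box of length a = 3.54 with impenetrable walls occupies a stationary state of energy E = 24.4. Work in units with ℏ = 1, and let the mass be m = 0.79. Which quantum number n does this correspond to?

From E_n = n²π²ℏ²/(2ma²) invert to n = √(2ma²E)/(πℏ).
n = (3.54/π) × √(2 × 0.79 × 24.4) = 6.996 → n = 7.

n = 7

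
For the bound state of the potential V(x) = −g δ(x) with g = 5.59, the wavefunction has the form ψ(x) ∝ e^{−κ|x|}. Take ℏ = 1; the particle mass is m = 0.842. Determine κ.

Integrate −(ℏ²/2m)ψ'' − gδ(x)ψ = Eψ from −ε to +ε: the ψ'' term gives ψ'(0⁺) − ψ'(0⁻) and the δ term gives −(2mg/ℏ²)ψ(0).
With ψ ∝ e^{−κ|x|} this yields −2κ = −2mg/ℏ², so κ = mg/ℏ² = 4.707.

κ = 4.71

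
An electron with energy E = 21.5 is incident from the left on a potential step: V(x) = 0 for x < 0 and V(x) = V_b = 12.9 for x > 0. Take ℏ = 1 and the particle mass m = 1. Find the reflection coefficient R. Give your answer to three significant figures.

On each side the TISE gives plane waves with k = √(2m(E − V))/ℏ: k₁ = √(2·1·21.5) = 6.557, k₂ = √(2·1·8.6) = 4.147.
Continuity of ψ and ψ′ at the step yields the reflection amplitude r = (k₁ − k₂)/(k₁ + k₂) = 0.2251; thus R = |r|² = 0.05069, T = 0.9493.

R = 0.0507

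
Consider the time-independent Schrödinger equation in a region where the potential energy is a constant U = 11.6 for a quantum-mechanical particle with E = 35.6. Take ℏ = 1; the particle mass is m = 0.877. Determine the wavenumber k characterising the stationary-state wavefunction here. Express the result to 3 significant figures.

With E > U the solution is oscillatory, ψ ∝ e^{±ikx} with k = √(2m(E − U))/ℏ.
k = √(2 × 0.877 × 24) = 6.488.

k = 6.49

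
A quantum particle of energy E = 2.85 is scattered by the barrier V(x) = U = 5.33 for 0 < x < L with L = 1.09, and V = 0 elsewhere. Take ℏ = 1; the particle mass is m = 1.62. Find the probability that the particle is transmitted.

T = 0.00821

E < U: inside the barrier ψ ∝ e^{±κx} with κ = √(2m(U − E))/ℏ = 2.835.
κL = 3.090, sinh(κL) = 10.96.
Matching ψ, ψ′ at both faces gives T = [1 + U² sinh²(κL) / (4E(U − E))]⁻¹ = 1/121.8 = 0.00821.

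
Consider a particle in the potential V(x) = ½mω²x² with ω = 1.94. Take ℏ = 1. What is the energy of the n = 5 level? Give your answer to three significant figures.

E = 10.7

Using E_n = (n + ½)ℏω: E_5 = 5.5 × 1.94 = 10.67.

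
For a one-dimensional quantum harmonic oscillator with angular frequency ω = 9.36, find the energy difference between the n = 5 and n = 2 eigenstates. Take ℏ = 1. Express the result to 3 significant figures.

E_n = ℏω(n + ½), so ΔE = (5 − 2) ℏω = 3 × 9.36 = 28.08.

ΔE = 28.1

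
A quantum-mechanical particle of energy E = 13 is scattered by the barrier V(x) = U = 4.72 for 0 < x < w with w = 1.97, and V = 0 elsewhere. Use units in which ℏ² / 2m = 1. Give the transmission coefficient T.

T = 0.983

Above the barrier the interior wavenumber is k₂ = √(2m(E − U))/ℏ = 2.877, giving phase k₂w = 5.669.
T = [1 + U² sin²(k₂w) / (4E(E − U))]⁻¹ = 1/1.017 = 0.983.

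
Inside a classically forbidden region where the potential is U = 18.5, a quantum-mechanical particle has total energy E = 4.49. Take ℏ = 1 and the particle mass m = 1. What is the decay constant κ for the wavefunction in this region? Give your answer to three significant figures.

Since E < U the TISE in this region is ψ'' = κ²ψ with κ = √(2m(U − E))/ℏ.
κ = √(2 × 1 × 14.01) = 5.293.

κ = 5.29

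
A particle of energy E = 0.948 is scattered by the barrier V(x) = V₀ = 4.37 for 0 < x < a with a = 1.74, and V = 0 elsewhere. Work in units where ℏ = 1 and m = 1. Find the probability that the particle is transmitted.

T = 0.000302

E < V₀: inside the barrier ψ ∝ e^{±κx} with κ = √(2m(V₀ − E))/ℏ = 2.616.
κa = 4.552, sinh(κa) = 47.41.
The exact tunnelling result is T⁻¹ = 1 + V₀² sinh²(κa) / [4E(V₀ − E)] = 3308, so T = 0.000302.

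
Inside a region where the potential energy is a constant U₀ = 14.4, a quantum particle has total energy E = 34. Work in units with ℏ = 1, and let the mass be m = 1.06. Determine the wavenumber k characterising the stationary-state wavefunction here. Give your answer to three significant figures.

With E > U₀ the solution is oscillatory, ψ ∝ e^{±ikx} with k = √(2m(E − U₀))/ℏ.
k = √(2 × 1.06 × 19.6) = 6.446.

k = 6.45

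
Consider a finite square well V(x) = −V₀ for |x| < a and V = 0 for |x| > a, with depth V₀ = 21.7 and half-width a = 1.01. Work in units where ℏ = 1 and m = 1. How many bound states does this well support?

Define the well-strength parameter z₀ = (a/ℏ)√(2mV₀) = 1.01 × √(2·1·21.7) = 6.654.
The even/odd transcendental equations gain one root per π/2 in z₀, giving N = 1 + ⌊2z₀/π⌋ = 1 + ⌊4.236⌋ = 5.

N = 5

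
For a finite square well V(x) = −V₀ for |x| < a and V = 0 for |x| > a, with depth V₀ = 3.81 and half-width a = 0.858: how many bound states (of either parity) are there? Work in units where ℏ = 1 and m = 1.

The dimensionless depth is z₀ = a√(2mV₀)/ℏ = 0.858 × √(7.620) = 2.368.
The even/odd transcendental equations gain one root per π/2 in z₀, giving N = 1 + ⌊2z₀/π⌋ = 1 + ⌊1.508⌋ = 2.

N = 2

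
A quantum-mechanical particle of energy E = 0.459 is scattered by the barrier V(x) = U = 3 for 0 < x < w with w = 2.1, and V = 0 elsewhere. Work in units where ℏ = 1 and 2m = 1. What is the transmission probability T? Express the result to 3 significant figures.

E < U: inside the barrier ψ ∝ e^{±κx} with κ = √(2m(U − E))/ℏ = 1.594.
κw = 3.348, sinh(κw) = 14.20.
Matching ψ, ψ′ at both faces gives T = [1 + U² sinh²(κw) / (4E(U − E))]⁻¹ = 1/389.9 = 0.00256.

T = 0.00256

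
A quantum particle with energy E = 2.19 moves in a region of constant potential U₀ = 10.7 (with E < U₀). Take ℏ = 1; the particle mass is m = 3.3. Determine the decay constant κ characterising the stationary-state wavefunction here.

Since E < U₀ the TISE in this region is ψ'' = κ²ψ with κ = √(2m(U₀ − E))/ℏ.
κ = √(2 × 3.3 × 8.51) = 7.494.

κ = 7.49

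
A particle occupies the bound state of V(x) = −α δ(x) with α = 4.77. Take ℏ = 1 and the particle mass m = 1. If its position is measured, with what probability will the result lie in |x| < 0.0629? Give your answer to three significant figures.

P = 0.451

The normalised bound state is ψ = √κ e^{−κ|x|} with κ = mα/ℏ² = 4.770.
P(|x| < d) = ∫_{−d}^{d} κ e^{−2κ|x|} dx = 1 − e^{−2κd} = 1 − e^{−0.6001} = 0.4512.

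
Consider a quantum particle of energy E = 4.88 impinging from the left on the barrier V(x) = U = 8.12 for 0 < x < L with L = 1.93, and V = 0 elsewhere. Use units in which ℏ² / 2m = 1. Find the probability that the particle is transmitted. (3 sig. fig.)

E < U: inside the barrier ψ ∝ e^{±κx} with κ = √(2m(U − E))/ℏ = 1.800.
κL = 3.474, sinh(κL) = 16.12.
The exact tunnelling result is T⁻¹ = 1 + U² sinh²(κL) / [4E(U − E)] = 271.8, so T = 0.00368.

T = 0.00368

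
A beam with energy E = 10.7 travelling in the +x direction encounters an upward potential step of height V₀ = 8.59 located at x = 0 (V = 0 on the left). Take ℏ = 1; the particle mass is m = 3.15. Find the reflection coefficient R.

The wavenumbers are k₁ = √(2mE)/ℏ = 8.210 on the left and k₂ = √(2m(E − V₀))/ℏ = 3.646 on the right.
Continuity of ψ and ψ′ at the step yields the reflection amplitude r = (k₁ − k₂)/(k₁ + k₂) = 0.3850; thus R = |r|² = 0.1482, T = 0.8518.

R = 0.148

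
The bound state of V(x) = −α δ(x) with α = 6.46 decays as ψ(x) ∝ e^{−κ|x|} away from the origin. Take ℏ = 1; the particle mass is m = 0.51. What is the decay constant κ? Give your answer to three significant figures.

Integrating the TISE across x = 0 gives the cusp condition ψ'(0⁺) − ψ'(0⁻) = −(2mα/ℏ²)ψ(0).
With ψ ∝ e^{−κ|x|} this yields −2κ = −2mα/ℏ², so κ = mα/ℏ² = 3.295.

κ = 3.29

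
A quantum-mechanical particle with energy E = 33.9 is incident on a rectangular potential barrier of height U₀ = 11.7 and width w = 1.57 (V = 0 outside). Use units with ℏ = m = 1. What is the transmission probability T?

Above the barrier the interior wavenumber is k₂ = √(2m(E − U₀))/ℏ = 6.663, giving phase k₂w = 10.46.
T = [1 + U₀² sin²(k₂w) / (4E(E − U₀))]⁻¹ = 1/1.034 = 0.967.

T = 0.967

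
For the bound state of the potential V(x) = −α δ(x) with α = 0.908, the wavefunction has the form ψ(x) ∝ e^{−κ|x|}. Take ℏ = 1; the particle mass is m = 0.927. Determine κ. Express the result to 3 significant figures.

Integrating the TISE across x = 0 gives the cusp condition ψ'(0⁺) − ψ'(0⁻) = −(2mα/ℏ²)ψ(0).
With ψ ∝ e^{−κ|x|} this yields −2κ = −2mα/ℏ², so κ = mα/ℏ² = 0.8417.

κ = 0.842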